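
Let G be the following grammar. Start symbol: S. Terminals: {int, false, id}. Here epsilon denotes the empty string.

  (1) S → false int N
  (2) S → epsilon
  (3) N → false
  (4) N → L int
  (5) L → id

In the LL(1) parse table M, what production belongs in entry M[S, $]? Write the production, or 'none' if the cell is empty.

FIRST(S) = {epsilon, false}
FIRST(L) = {id}
FIRST(N) = {false, id}  (via L int)
FOLLOW(S) includes $ since S is the start symbol.
FOLLOW(S): S appears on no right-hand side. Thus FOLLOW(S) = {$}.
For S → false int N: FIRST(false int N) = {false}, so it goes in M[S, t] for t ∈ {false}.
For S → epsilon: FIRST(epsilon) = {epsilon}, so it goes in M[S, t] for t ∈ {}; since epsilon ∈ FIRST, also for every t ∈ FOLLOW(S) = {$}.

S → epsilon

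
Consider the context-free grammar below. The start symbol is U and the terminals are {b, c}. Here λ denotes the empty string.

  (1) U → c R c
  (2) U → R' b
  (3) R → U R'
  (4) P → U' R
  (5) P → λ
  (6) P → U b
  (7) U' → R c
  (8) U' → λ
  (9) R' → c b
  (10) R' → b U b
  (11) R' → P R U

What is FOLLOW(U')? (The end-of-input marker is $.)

FIRST(U) = {b, c}  (via R' b)
FIRST(R) = {b, c}  (via U R')
FIRST(U') = {λ, b, c}  (via R c)
FIRST(P) = {λ, b, c}  (via U' R, U b)
FIRST(R') = {b, c}  (via P R U)
FOLLOW(U) includes $ since U is the start symbol.
FOLLOW(P): in R'→P R U, P is followed by R U with FIRST {b, c}. Thus FOLLOW(P) = {b, c}.
FOLLOW(R): in U→c R c, R is followed by c with FIRST {c}; in P→U' R, the suffix after R is empty, so FOLLOW(R) ⊇ FOLLOW(P) = {b, c}; in U'→R c, R is followed by c with FIRST {c}; in R'→P R U, R is followed by U with FIRST {b, c}. Thus FOLLOW(R) = {b, c}.
FOLLOW(U'): in P→U' R, U' is followed by R with FIRST {b, c}. Thus FOLLOW(U') = {b, c}.
FOLLOW(R'): in U→R' b, R' is followed by b with FIRST {b}; in R→U R', the suffix after R' is empty, so FOLLOW(R') ⊇ FOLLOW(R) = {b, c}. Thus FOLLOW(R') = {b, c}.
FOLLOW(U): in R→U R', U is followed by R' with FIRST {b, c}; in P→U b, U is followed by b with FIRST {b}; in R'→b U b, U is followed by b with FIRST {b}; in R'→P R U, the suffix after U is empty, so FOLLOW(U) ⊇ FOLLOW(R') = {b, c}. Thus FOLLOW(U) = {$, b, c}.

{b, c}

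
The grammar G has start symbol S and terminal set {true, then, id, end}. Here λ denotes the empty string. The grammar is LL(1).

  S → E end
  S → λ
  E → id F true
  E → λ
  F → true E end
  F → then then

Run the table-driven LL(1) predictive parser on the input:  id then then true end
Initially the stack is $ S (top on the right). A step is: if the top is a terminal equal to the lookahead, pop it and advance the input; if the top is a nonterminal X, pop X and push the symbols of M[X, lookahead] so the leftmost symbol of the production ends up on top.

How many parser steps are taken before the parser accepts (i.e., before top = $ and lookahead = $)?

8

step 1: stack=$ S  input=id then then true end $  — expand S → E end
step 2: stack=$ end E  input=id then then true end $  — expand E → id F true
step 3: stack=$ end true F id  input=id then then true end $  — match id
step 4: stack=$ end true F  input=then then true end $  — expand F → then then
step 5: stack=$ end true then then  input=then then true end $  — match then
step 6: stack=$ end true then  input=then true end $  — match then
step 7: stack=$ end true  input=true end $  — match true
step 8: stack=$ end  input=end $  — match end
Accept reached after 8 steps.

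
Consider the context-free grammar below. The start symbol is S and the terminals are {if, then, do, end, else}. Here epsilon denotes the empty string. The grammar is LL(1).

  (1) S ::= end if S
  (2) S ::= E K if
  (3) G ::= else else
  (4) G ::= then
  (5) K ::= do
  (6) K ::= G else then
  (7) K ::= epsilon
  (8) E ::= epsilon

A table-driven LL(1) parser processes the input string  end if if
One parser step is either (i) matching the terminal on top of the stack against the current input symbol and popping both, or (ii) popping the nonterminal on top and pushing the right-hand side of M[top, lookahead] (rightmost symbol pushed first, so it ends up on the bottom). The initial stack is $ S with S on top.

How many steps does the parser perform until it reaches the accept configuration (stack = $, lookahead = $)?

step 1: stack=$ S  input=end if if $  — expand S ::= end if S
step 2: stack=$ S if end  input=end if if $  — match end
step 3: stack=$ S if  input=if if $  — match if
step 4: stack=$ S  input=if $  — expand S ::= E K if
step 5: stack=$ if K E  input=if $  — expand E ::= epsilon
step 6: stack=$ if K  input=if $  — expand K ::= epsilon
step 7: stack=$ if  input=if $  — match if
Accept reached after 7 steps.

7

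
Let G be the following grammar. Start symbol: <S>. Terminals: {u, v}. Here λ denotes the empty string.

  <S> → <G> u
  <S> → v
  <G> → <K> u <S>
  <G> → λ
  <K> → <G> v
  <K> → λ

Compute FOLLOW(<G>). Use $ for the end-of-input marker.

FIRST(<S>) = {u, v}  (via <G> u)
FIRST(<G>) = {λ, u, v}  (via <K> u <S>)
FIRST(<K>) = {λ, u, v}  (via <G> v)
FOLLOW(<S>) includes $ since <S> is the start symbol.
FOLLOW(<G>): in <S>→<G> u, <G> is followed by u with FIRST {u}; in <K>→<G> v, <G> is followed by v with FIRST {v}. Thus FOLLOW(<G>) = {u, v}.
FOLLOW(<S>): in <G>→<K> u <S>, the suffix after <S> is empty, so FOLLOW(<S>) ⊇ FOLLOW(<G>) = {u, v}. Thus FOLLOW(<S>) = {$, u, v}.
FOLLOW(<K>): in <G>→<K> u <S>, <K> is followed by u <S> with FIRST {u}. Thus FOLLOW(<K>) = {u}.

{u, v}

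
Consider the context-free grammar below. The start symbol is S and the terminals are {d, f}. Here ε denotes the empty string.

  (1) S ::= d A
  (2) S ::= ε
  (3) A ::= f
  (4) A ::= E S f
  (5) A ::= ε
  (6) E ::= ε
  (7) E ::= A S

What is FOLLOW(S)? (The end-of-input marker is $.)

FIRST(S) = {ε, d}
FIRST(A) = {ε, d, f}  (via E S f)
FIRST(E) = {ε, d, f}  (via A S)
FOLLOW(S) includes $ since S is the start symbol.
FOLLOW(E): in A::=E S f, E is followed by S f with FIRST {d, f}. Thus FOLLOW(E) = {d, f}.
FOLLOW(S): in A::=E S f, S is followed by f with FIRST {f}; in E::=A S, the suffix after S is empty, so FOLLOW(S) ⊇ FOLLOW(E) = {d, f}. Thus FOLLOW(S) = {$, d, f}.
FOLLOW(A): in S::=d A, the suffix after A is empty, so FOLLOW(A) ⊇ FOLLOW(S) = {$, d, f}; in E::=A S, A is followed by S with FIRST {ε, d}; in E::=A S, the suffix after A is nullable, so FOLLOW(A) ⊇ FOLLOW(E) = {d, f}. Thus FOLLOW(A) = {$, d, f}.

{$, d, f}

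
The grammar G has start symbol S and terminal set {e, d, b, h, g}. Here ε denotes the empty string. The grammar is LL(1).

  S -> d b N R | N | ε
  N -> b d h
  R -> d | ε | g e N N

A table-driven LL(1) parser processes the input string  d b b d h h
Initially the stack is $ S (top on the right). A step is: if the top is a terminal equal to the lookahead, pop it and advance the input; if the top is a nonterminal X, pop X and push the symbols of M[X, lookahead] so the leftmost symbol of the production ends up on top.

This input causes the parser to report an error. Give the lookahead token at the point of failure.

step 1: stack=$ S  input=d b b d h h $  — expand S -> d b N R
step 2: stack=$ R N b d  input=d b b d h h $  — match d
step 3: stack=$ R N b  input=b b d h h $  — match b
step 4: stack=$ R N  input=b d h h $  — expand N -> b d h
step 5: stack=$ R h d b  input=b d h h $  — match b
step 6: stack=$ R h d  input=d h h $  — match d
step 7: stack=$ R h  input=h h $  — match h
step 8: stack=$ R  input=h $  — error: M[R, h] is empty

h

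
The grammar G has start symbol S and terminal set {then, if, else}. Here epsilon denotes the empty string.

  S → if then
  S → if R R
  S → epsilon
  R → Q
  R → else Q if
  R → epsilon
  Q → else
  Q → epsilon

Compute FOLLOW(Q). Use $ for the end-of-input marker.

FIRST(S): from S→if then we get {if}; from S→if R R we get {if}; from S→epsilon we get {epsilon}. So FIRST(S) = {epsilon, if}.
FIRST(Q): from Q→else we get {else}; from Q→epsilon we get {epsilon}. So FIRST(Q) = {epsilon, else}.
FIRST(R): from R→Q we get {epsilon, else}; from R→else Q if we get {else}; from R→epsilon we get {epsilon}. So FIRST(R) = {epsilon, else}.
FOLLOW(S) includes $ since S is the start symbol.
FOLLOW(S): S appears on no right-hand side. Thus FOLLOW(S) = {$}.
FOLLOW(R): in S→if R R (occurrence 1), R is followed by R with FIRST {epsilon, else}; in S→if R R (occurrence 1), the suffix after R is nullable, so FOLLOW(R) ⊇ FOLLOW(S) = {$}; in S→if R R (occurrence 2), the suffix after R is empty, so FOLLOW(R) ⊇ FOLLOW(S) = {$}. Thus FOLLOW(R) = {$, else}.
FOLLOW(Q): in R→Q, the suffix after Q is empty, so FOLLOW(Q) ⊇ FOLLOW(R) = {$, else}; in R→else Q if, Q is followed by if with FIRST {if}. Thus FOLLOW(Q) = {$, else, if}.

{$, else, if}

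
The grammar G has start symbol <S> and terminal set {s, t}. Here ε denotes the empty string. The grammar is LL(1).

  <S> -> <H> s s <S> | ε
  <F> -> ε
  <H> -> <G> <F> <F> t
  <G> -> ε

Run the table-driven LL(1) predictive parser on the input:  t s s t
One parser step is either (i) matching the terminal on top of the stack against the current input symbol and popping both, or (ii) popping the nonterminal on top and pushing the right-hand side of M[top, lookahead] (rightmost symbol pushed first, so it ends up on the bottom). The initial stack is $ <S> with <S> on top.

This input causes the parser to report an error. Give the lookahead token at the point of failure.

      Stack                    Input      Action
   1  $ <S>                    t s s t $  expand <S> -> <H> s s <S>
   2  $ <S> s s <H>            t s s t $  expand <H> -> <G> <F> <F> t
   3  $ <S> s s t <F> <F> <G>  t s s t $  expand <G> -> ε
   4  $ <S> s s t <F> <F>      t s s t $  expand <F> -> ε
   5  $ <S> s s t <F>          t s s t $  expand <F> -> ε
   6  $ <S> s s t              t s s t $  match t
   7  $ <S> s s                s s t $    match s
   8  $ <S> s                  s t $      match s
   9  $ <S>                    t $        expand <S> -> <H> s s <S>
  10  $ <S> s s <H>            t $        expand <H> -> <G> <F> <F> t
  11  $ <S> s s t <F> <F> <G>  t $        expand <G> -> ε
  12  $ <S> s s t <F> <F>      t $        expand <F> -> ε
  13  $ <S> s s t <F>          t $        expand <F> -> ε
  14  $ <S> s s t              t $        match t
  15  $ <S> s s                $          error: top is terminal s but lookahead is $

$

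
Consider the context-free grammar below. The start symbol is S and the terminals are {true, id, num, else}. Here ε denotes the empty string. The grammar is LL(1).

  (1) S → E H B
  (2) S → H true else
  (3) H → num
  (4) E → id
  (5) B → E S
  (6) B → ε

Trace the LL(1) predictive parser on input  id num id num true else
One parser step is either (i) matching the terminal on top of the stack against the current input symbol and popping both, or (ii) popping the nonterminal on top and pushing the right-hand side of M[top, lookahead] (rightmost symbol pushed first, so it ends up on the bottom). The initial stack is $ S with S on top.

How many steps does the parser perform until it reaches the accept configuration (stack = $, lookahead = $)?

13

step 1: stack=$ S  input=id num id num true else $  — expand S → E H B
step 2: stack=$ B H E  input=id num id num true else $  — expand E → id
step 3: stack=$ B H id  input=id num id num true else $  — match id
step 4: stack=$ B H  input=num id num true else $  — expand H → num
step 5: stack=$ B num  input=num id num true else $  — match num
step 6: stack=$ B  input=id num true else $  — expand B → E S
step 7: stack=$ S E  input=id num true else $  — expand E → id
step 8: stack=$ S id  input=id num true else $  — match id
step 9: stack=$ S  input=num true else $  — expand S → H true else
step 10: stack=$ else true H  input=num true else $  — expand H → num
step 11: stack=$ else true num  input=num true else $  — match num
step 12: stack=$ else true  input=true else $  — match true
step 13: stack=$ else  input=else $  — match else
Accept reached after 13 steps.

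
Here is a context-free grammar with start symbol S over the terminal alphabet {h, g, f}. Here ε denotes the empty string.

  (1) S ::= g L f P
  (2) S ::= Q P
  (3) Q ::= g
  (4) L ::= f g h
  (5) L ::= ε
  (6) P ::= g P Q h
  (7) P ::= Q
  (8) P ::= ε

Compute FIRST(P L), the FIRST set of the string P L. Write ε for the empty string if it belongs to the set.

{ε, f, g}

FIRST(Q) = {g}
FIRST(L) = {ε, f}
FIRST(S) = {g}  (via Q P)
FIRST(P) = {ε, g}  (via Q)
FIRST(P L): take FIRST of each symbol in turn, carrying on past any symbol whose FIRST contains ε; result {ε, f, g}.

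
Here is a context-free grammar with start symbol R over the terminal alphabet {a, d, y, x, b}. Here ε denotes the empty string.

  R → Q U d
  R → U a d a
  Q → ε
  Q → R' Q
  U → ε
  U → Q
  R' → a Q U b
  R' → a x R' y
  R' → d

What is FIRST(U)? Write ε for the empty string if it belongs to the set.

{ε, a, d}

FIRST(R') = {a, d}
FIRST(Q) = {ε, a, d}  (via R' Q)
FIRST(U) = {ε, a, d}  (via Q)
FIRST(R) = {a, d}  (via Q U d, U a d a)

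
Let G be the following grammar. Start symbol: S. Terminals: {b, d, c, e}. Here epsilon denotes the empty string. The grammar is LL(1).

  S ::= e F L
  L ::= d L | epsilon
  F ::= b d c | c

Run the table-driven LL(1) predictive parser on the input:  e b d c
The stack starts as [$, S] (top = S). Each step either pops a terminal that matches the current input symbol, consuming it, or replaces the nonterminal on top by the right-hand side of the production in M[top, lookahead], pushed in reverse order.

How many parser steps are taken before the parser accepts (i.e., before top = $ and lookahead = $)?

7

     Stack      Input      Action
  1  $ S        e b d c $  expand S ::= e F L
  2  $ L F e    e b d c $  match e
  3  $ L F      b d c $    expand F ::= b d c
  4  $ L c d b  b d c $    match b
  5  $ L c d    d c $      match d
  6  $ L c      c $        match c
  7  $ L        $          expand L ::= epsilon
Accept reached after 7 steps.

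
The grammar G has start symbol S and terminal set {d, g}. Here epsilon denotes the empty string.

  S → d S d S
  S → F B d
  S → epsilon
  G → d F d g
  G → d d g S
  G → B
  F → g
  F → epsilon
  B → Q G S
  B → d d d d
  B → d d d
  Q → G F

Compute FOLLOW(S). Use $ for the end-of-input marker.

FIRST(F) = {epsilon, g}
FIRST(S) = {epsilon, d, g}  (via F B d)
FIRST(G) = {d}  (via B)
FIRST(Q) = {d}  (via G F)
FIRST(B) = {d}  (via Q G S)
FOLLOW(S) includes $ since S is the start symbol.
FOLLOW(Q): in B→Q G S, Q is followed by G S with FIRST {d}. Thus FOLLOW(Q) = {d}.
FOLLOW(F): in S→F B d, F is followed by B d with FIRST {d}; in G→d F d g, F is followed by d g with FIRST {d}; in Q→G F, the suffix after F is empty, so FOLLOW(F) ⊇ FOLLOW(Q) = {d}. Thus FOLLOW(F) = {d}.
FOLLOW(S): in S→d S d S (occurrence 1), S is followed by d S with FIRST {d}; in S→d S d S (occurrence 2), the suffix after S is empty (adds nothing new); in G→d d g S, the suffix after S is empty, so FOLLOW(S) ⊇ FOLLOW(G) = {d, g}; in B→Q G S, the suffix after S is empty, so FOLLOW(S) ⊇ FOLLOW(B) = {d, g}. Thus FOLLOW(S) = {$, d, g}.
FOLLOW(G): in B→Q G S, G is followed by S with FIRST {epsilon, d, g}; in B→Q G S, the suffix after G is nullable, so FOLLOW(G) ⊇ FOLLOW(B) = {d, g}; in Q→G F, G is followed by F with FIRST {epsilon, g}; in Q→G F, the suffix after G is nullable, so FOLLOW(G) ⊇ FOLLOW(Q) = {d}. Thus FOLLOW(G) = {d, g}.
FOLLOW(B): in S→F B d, B is followed by d with FIRST {d}; in G→B, the suffix after B is empty, so FOLLOW(B) ⊇ FOLLOW(G) = {d, g}. Thus FOLLOW(B) = {d, g}.

{$, d, g}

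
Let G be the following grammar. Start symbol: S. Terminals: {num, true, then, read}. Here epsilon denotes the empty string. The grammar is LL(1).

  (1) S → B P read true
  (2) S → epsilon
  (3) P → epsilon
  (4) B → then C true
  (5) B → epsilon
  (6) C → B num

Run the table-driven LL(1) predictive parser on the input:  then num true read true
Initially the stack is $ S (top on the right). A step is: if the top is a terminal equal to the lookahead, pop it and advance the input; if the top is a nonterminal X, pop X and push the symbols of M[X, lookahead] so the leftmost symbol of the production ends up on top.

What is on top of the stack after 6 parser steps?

true

     Stack                      Input                      Action
  1  $ S                        then num true read true $  expand S → B P read true
  2  $ true read P B            then num true read true $  expand B → then C true
  3  $ true read P true C then  then num true read true $  match then
  4  $ true read P true C       num true read true $       expand C → B num
  5  $ true read P true num B   num true read true $       expand B → epsilon
  6  $ true read P true num     num true read true $       match num
Stack after step 6: $ true read P true (top = true).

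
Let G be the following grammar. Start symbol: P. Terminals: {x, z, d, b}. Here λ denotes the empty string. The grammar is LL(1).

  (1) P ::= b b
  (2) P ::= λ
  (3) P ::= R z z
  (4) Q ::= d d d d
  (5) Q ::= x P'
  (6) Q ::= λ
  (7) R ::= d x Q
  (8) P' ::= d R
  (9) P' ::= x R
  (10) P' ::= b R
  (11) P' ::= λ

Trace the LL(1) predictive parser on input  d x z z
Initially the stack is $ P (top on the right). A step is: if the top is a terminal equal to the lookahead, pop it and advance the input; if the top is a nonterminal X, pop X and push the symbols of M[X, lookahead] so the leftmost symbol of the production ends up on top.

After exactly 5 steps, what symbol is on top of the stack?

z

     Stack        Input      Action
  1  $ P          d x z z $  expand P ::= R z z
  2  $ z z R      d x z z $  expand R ::= d x Q
  3  $ z z Q x d  d x z z $  match d
  4  $ z z Q x    x z z $    match x
  5  $ z z Q      z z $      expand Q ::= λ
Stack after step 5: $ z z (top = z).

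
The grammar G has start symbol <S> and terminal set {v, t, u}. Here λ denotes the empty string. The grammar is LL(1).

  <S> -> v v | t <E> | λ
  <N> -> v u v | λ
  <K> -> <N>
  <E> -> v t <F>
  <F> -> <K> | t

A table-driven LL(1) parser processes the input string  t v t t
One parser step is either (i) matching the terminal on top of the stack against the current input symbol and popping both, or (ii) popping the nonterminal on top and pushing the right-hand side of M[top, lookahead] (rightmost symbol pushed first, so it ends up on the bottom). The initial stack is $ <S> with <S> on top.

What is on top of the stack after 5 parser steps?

step 1: stack=$ <S>  input=t v t t $  — expand <S> -> t <E>
step 2: stack=$ <E> t  input=t v t t $  — match t
step 3: stack=$ <E>  input=v t t $  — expand <E> -> v t <F>
step 4: stack=$ <F> t v  input=v t t $  — match v
step 5: stack=$ <F> t  input=t t $  — match t
Stack after step 5: $ <F> (top = <F>).

<F>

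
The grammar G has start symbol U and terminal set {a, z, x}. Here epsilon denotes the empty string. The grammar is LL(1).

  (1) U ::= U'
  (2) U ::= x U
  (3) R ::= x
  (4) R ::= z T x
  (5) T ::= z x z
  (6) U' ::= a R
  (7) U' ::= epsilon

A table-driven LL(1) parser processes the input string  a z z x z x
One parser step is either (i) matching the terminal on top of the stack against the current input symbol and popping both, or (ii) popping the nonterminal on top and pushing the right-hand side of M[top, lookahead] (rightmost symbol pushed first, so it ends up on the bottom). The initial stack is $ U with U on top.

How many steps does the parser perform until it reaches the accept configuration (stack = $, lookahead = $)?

10

step 1: stack=$ U  input=a z z x z x $  — expand U ::= U'
step 2: stack=$ U'  input=a z z x z x $  — expand U' ::= a R
step 3: stack=$ R a  input=a z z x z x $  — match a
step 4: stack=$ R  input=z z x z x $  — expand R ::= z T x
step 5: stack=$ x T z  input=z z x z x $  — match z
step 6: stack=$ x T  input=z x z x $  — expand T ::= z x z
step 7: stack=$ x z x z  input=z x z x $  — match z
step 8: stack=$ x z x  input=x z x $  — match x
step 9: stack=$ x z  input=z x $  — match z
step 10: stack=$ x  input=x $  — match x
Accept reached after 10 steps.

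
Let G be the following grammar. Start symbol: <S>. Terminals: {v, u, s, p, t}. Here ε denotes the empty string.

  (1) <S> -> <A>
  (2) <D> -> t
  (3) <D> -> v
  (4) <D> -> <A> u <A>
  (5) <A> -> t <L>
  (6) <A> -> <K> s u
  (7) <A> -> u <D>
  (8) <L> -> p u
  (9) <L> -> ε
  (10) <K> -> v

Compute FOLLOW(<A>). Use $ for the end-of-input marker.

FIRST(<L>) = {ε, p}
FIRST(<K>) = {v}
FIRST(<A>) = {t, u, v}  (via <K> s u)
FIRST(<S>) = {t, u, v}  (via <A>)
FIRST(<D>) = {t, u, v}  (via <A> u <A>)
FOLLOW(<S>) includes $ since <S> is the start symbol.
FOLLOW(<S>): <S> appears on no right-hand side. Thus FOLLOW(<S>) = {$}.
FOLLOW(<K>): in <A>-><K> s u, <K> is followed by s u with FIRST {s}. Thus FOLLOW(<K>) = {s}.
FOLLOW(<D>): in <A>->u <D>, the suffix after <D> is empty, so FOLLOW(<D>) ⊇ FOLLOW(<A>) = {$, u}. Thus FOLLOW(<D>) = {$, u}.
FOLLOW(<A>): in <S>-><A>, the suffix after <A> is empty, so FOLLOW(<A>) ⊇ FOLLOW(<S>) = {$}; in <D>-><A> u <A> (occurrence 1), <A> is followed by u <A> with FIRST {u}; in <D>-><A> u <A> (occurrence 2), the suffix after <A> is empty, so FOLLOW(<A>) ⊇ FOLLOW(<D>) = {$, u}. Thus FOLLOW(<A>) = {$, u}.
FOLLOW(<L>): in <A>->t <L>, the suffix after <L> is empty, so FOLLOW(<L>) ⊇ FOLLOW(<A>) = {$, u}. Thus FOLLOW(<L>) = {$, u}.

{$, u}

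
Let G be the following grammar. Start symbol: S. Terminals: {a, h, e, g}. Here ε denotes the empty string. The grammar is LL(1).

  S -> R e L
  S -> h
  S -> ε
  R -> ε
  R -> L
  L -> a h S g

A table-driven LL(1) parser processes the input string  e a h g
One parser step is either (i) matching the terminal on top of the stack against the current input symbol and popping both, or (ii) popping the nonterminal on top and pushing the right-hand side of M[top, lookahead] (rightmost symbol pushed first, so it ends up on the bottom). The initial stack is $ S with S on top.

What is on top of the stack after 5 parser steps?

h

     Stack      Input      Action
  1  $ S        e a h g $  expand S -> R e L
  2  $ L e R    e a h g $  expand R -> ε
  3  $ L e      e a h g $  match e
  4  $ L        a h g $    expand L -> a h S g
  5  $ g S h a  a h g $    match a
Stack after step 5: $ g S h (top = h).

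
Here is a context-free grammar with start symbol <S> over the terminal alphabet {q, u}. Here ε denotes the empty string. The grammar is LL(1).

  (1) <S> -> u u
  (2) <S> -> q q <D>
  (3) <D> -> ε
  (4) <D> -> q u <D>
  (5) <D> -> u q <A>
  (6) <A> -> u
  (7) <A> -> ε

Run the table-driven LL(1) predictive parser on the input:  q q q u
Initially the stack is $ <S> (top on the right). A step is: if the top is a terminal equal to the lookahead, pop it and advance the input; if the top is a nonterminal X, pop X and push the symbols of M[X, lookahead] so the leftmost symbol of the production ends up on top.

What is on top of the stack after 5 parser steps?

u

     Stack      Input      Action
  1  $ <S>      q q q u $  expand <S> -> q q <D>
  2  $ <D> q q  q q q u $  match q
  3  $ <D> q    q q u $    match q
  4  $ <D>      q u $      expand <D> -> q u <D>
  5  $ <D> u q  q u $      match q
Stack after step 5: $ <D> u (top = u).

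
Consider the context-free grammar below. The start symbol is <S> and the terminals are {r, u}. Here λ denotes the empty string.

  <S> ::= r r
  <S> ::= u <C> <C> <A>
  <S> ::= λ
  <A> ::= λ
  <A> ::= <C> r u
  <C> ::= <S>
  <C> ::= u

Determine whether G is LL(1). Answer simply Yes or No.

FIRST(<S>) = {λ, r, u}
FIRST(<A>) = {λ, r, u}
FIRST(<C>) = {λ, r, u}
FOLLOW(<S>) = {$, r, u}
FOLLOW(<A>) = {$, r, u}
FOLLOW(<C>) = {$, r, u}
Cell M[<A>, r] receives both <A> ::= λ and <A> ::= <C> r u — the grammar is not LL(1).

No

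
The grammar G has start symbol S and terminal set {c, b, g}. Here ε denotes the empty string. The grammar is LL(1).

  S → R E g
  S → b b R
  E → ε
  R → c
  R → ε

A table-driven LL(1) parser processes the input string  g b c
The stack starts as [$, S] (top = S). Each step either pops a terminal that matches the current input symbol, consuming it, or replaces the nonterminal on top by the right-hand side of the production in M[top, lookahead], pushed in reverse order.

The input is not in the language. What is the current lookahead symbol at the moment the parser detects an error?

b

     Stack    Input    Action
  1  $ S      g b c $  expand S → R E g
  2  $ g E R  g b c $  expand R → ε
  3  $ g E    g b c $  expand E → ε
  4  $ g      g b c $  match g
  5  $        b c $    error: stack empty but input remains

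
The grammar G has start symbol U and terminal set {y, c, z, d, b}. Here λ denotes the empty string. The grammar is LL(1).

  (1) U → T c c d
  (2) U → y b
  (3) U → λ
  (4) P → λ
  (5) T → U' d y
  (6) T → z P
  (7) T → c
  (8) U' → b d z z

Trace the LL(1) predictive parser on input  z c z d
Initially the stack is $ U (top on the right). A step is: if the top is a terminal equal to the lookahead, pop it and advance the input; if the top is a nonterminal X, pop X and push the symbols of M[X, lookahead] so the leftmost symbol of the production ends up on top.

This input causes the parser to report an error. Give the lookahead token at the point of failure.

     Stack        Input      Action
  1  $ U          z c z d $  expand U → T c c d
  2  $ d c c T    z c z d $  expand T → z P
  3  $ d c c P z  z c z d $  match z
  4  $ d c c P    c z d $    expand P → λ
  5  $ d c c      c z d $    match c
  6  $ d c        z d $      error: top is terminal c but lookahead is z

z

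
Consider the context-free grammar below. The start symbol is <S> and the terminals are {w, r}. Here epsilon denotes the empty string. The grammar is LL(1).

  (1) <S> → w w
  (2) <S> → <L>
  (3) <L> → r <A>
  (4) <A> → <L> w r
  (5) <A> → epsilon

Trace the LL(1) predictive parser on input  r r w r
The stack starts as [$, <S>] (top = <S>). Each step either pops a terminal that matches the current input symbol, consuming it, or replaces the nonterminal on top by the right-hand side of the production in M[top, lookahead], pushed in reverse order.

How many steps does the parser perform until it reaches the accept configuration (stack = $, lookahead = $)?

     Stack        Input      Action
  1  $ <S>        r r w r $  expand <S> → <L>
  2  $ <L>        r r w r $  expand <L> → r <A>
  3  $ <A> r      r r w r $  match r
  4  $ <A>        r w r $    expand <A> → <L> w r
  5  $ r w <L>    r w r $    expand <L> → r <A>
  6  $ r w <A> r  r w r $    match r
  7  $ r w <A>    w r $      expand <A> → epsilon
  8  $ r w        w r $      match w
  9  $ r          r $        match r
Accept reached after 9 steps.

9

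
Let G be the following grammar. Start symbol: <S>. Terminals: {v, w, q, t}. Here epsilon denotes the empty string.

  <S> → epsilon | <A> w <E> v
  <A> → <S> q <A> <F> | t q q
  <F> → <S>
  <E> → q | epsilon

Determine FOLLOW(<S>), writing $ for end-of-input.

{$, q, t, w}

FIRST(<E>) = {epsilon, q}
FIRST(<S>) = {epsilon, q, t}  (via <A> w <E> v)
FIRST(<A>) = {q, t}  (via <S> q <A> <F>)
FIRST(<F>) = {epsilon, q, t}  (via <S>)
FOLLOW(<S>) includes $ since <S> is the start symbol.
FOLLOW(<A>): in <S>→<A> w <E> v, <A> is followed by w <E> v with FIRST {w}; in <A>→<S> q <A> <F>, <A> is followed by <F> with FIRST {epsilon, q, t}; in <A>→<S> q <A> <F>, the suffix after <A> is nullable (adds nothing new). Thus FOLLOW(<A>) = {q, t, w}.
FOLLOW(<F>): in <A>→<S> q <A> <F>, the suffix after <F> is empty, so FOLLOW(<F>) ⊇ FOLLOW(<A>) = {q, t, w}. Thus FOLLOW(<F>) = {q, t, w}.
FOLLOW(<S>): in <A>→<S> q <A> <F>, <S> is followed by q <A> <F> with FIRST {q}; in <F>→<S>, the suffix after <S> is empty, so FOLLOW(<S>) ⊇ FOLLOW(<F>) = {q, t, w}. Thus FOLLOW(<S>) = {$, q, t, w}.
FOLLOW(<E>): in <S>→<A> w <E> v, <E> is followed by v with FIRST {v}. Thus FOLLOW(<E>) = {v}.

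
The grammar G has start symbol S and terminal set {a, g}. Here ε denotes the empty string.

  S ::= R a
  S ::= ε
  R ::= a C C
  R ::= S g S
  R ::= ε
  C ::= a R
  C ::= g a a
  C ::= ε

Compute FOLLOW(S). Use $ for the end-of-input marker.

{$, a, g}

FIRST(C) = {ε, a, g}
FIRST(S) = {ε, a, g}  (via R a)
FIRST(R) = {ε, a, g}  (via S g S)
FOLLOW(S) includes $ since S is the start symbol.
FOLLOW(S): in R::=S g S (occurrence 1), S is followed by g S with FIRST {g}; in R::=S g S (occurrence 2), the suffix after S is empty, so FOLLOW(S) ⊇ FOLLOW(R) = {a, g}. Thus FOLLOW(S) = {$, a, g}.
FOLLOW(R): in S::=R a, R is followed by a with FIRST {a}; in C::=a R, the suffix after R is empty, so FOLLOW(R) ⊇ FOLLOW(C) = {a, g}. Thus FOLLOW(R) = {a, g}.
FOLLOW(C): in R::=a C C (occurrence 1), C is followed by C with FIRST {ε, a, g}; in R::=a C C (occurrence 1), the suffix after C is nullable, so FOLLOW(C) ⊇ FOLLOW(R) = {a, g}; in R::=a C C (occurrence 2), the suffix after C is empty, so FOLLOW(C) ⊇ FOLLOW(R) = {a, g}. Thus FOLLOW(C) = {a, g}.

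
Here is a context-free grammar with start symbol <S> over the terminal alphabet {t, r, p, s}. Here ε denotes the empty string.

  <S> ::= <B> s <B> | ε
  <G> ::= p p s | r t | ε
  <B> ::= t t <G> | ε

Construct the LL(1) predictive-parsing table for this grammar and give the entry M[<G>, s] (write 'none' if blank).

<G> ::= ε

FIRST(<G>): from <G>::=p p s we get {p}; from <G>::=r t we get {r}; from <G>::=ε we get {ε}. So FIRST(<G>) = {ε, p, r}.
FIRST(<B>): from <B>::=t t <G> we get {t}; from <B>::=ε we get {ε}. So FIRST(<B>) = {ε, t}.
FIRST(<S>): from <S>::=<B> s <B> we get {s, t}; from <S>::=ε we get {ε}. So FIRST(<S>) = {ε, s, t}.
FOLLOW(<S>) includes $ since <S> is the start symbol.
FOLLOW(<B>): in <S>::=<B> s <B> (occurrence 1), <B> is followed by s <B> with FIRST {s}; in <S>::=<B> s <B> (occurrence 2), the suffix after <B> is empty, so FOLLOW(<B>) ⊇ FOLLOW(<S>) = {$}. Thus FOLLOW(<B>) = {$, s}.
FOLLOW(<G>): in <B>::=t t <G>, the suffix after <G> is empty, so FOLLOW(<G>) ⊇ FOLLOW(<B>) = {$, s}. Thus FOLLOW(<G>) = {$, s}.
For <G> ::= p p s: FIRST(p p s) = {p}, so it goes in M[<G>, t] for t ∈ {p}.
For <G> ::= r t: FIRST(r t) = {r}, so it goes in M[<G>, t] for t ∈ {r}.
For <G> ::= ε: FIRST(ε) = {ε}, so it goes in M[<G>, t] for t ∈ {}; since ε ∈ FIRST, also for every t ∈ FOLLOW(<G>) = {$, s}.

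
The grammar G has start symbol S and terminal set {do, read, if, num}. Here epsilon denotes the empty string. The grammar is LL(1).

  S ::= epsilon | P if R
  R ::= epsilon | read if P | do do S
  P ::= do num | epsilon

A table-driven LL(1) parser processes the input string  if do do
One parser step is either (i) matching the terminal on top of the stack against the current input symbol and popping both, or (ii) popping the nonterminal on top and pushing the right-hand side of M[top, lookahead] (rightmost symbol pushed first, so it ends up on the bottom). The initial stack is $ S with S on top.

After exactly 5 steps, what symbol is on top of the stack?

     Stack      Input       Action
  1  $ S        if do do $  expand S ::= P if R
  2  $ R if P   if do do $  expand P ::= epsilon
  3  $ R if     if do do $  match if
  4  $ R        do do $     expand R ::= do do S
  5  $ S do do  do do $     match do
Stack after step 5: $ S do (top = do).

do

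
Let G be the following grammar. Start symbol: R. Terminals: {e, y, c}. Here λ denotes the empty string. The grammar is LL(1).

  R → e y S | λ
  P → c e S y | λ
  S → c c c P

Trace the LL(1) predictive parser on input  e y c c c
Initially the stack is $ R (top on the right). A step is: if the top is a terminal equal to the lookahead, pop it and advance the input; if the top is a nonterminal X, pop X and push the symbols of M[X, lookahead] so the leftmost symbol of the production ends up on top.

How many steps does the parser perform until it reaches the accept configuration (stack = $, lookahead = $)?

8

     Stack      Input        Action
  1  $ R        e y c c c $  expand R → e y S
  2  $ S y e    e y c c c $  match e
  3  $ S y      y c c c $    match y
  4  $ S        c c c $      expand S → c c c P
  5  $ P c c c  c c c $      match c
  6  $ P c c    c c $        match c
  7  $ P c      c $          match c
  8  $ P        $            expand P → λ
Accept reached after 8 steps.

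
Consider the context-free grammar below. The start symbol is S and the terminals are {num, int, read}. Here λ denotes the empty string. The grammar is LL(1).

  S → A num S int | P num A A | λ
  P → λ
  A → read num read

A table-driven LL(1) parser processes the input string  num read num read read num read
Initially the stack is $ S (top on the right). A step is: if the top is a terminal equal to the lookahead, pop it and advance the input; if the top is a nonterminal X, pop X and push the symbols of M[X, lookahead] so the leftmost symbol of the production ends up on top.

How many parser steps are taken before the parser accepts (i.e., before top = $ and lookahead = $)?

step 1: stack=$ S  input=num read num read read num read $  — expand S → P num A A
step 2: stack=$ A A num P  input=num read num read read num read $  — expand P → λ
step 3: stack=$ A A num  input=num read num read read num read $  — match num
step 4: stack=$ A A  input=read num read read num read $  — expand A → read num read
step 5: stack=$ A read num read  input=read num read read num read $  — match read
step 6: stack=$ A read num  input=num read read num read $  — match num
step 7: stack=$ A read  input=read read num read $  — match read
step 8: stack=$ A  input=read num read $  — expand A → read num read
step 9: stack=$ read num read  input=read num read $  — match read
step 10: stack=$ read num  input=num read $  — match num
step 11: stack=$ read  input=read $  — match read
Accept reached after 11 steps.

11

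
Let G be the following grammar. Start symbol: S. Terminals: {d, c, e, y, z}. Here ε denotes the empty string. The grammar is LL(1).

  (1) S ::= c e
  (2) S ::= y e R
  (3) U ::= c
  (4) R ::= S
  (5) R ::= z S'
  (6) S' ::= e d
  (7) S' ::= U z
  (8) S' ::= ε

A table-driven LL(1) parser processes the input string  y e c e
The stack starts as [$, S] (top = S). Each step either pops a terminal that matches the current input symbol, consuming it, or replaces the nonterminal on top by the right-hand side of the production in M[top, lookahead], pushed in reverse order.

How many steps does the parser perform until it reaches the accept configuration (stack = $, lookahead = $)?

step 1: stack=$ S  input=y e c e $  — expand S ::= y e R
step 2: stack=$ R e y  input=y e c e $  — match y
step 3: stack=$ R e  input=e c e $  — match e
step 4: stack=$ R  input=c e $  — expand R ::= S
step 5: stack=$ S  input=c e $  — expand S ::= c e
step 6: stack=$ e c  input=c e $  — match c
step 7: stack=$ e  input=e $  — match e
Accept reached after 7 steps.

7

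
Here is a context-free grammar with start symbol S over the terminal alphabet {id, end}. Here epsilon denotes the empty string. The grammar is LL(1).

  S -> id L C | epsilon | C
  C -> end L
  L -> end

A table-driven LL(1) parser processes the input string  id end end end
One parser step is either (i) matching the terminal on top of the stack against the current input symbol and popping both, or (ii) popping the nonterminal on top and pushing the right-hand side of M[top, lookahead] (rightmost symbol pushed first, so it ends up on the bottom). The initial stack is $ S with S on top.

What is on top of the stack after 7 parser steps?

     Stack     Input             Action
  1  $ S       id end end end $  expand S -> id L C
  2  $ C L id  id end end end $  match id
  3  $ C L     end end end $     expand L -> end
  4  $ C end   end end end $     match end
  5  $ C       end end $         expand C -> end L
  6  $ L end   end end $         match end
  7  $ L       end $             expand L -> end
Stack after step 7: $ end (top = end).

end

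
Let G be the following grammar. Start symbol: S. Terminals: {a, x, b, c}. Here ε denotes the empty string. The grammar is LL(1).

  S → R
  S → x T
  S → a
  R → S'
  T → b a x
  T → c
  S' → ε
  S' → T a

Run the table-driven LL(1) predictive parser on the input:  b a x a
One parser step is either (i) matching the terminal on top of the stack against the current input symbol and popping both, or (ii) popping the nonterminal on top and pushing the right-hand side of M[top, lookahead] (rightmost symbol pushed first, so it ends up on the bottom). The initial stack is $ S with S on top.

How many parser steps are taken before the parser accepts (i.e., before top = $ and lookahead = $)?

8

step 1: stack=$ S  input=b a x a $  — expand S → R
step 2: stack=$ R  input=b a x a $  — expand R → S'
step 3: stack=$ S'  input=b a x a $  — expand S' → T a
step 4: stack=$ a T  input=b a x a $  — expand T → b a x
step 5: stack=$ a x a b  input=b a x a $  — match b
step 6: stack=$ a x a  input=a x a $  — match a
step 7: stack=$ a x  input=x a $  — match x
step 8: stack=$ a  input=a $  — match a
Accept reached after 8 steps.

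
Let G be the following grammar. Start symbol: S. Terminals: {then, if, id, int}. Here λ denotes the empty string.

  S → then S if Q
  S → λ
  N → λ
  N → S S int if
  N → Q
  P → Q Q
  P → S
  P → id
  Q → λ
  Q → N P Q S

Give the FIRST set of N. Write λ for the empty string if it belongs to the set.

{λ, id, int, then}

FIRST(S): from S→then S if Q we get {then}; from S→λ we get {λ}. So FIRST(S) = {λ, then}.
FIRST(N): from N→λ we get {λ}; from N→S S int if we get {int, then}; from N→Q we get {λ, id, int, then}. So FIRST(N) = {λ, id, int, then}.
FIRST(P): from P→Q Q we get {λ, id, int, then}; from P→S we get {λ, then}; from P→id we get {id}. So FIRST(P) = {λ, id, int, then}.
FIRST(Q): from Q→λ we get {λ}; from Q→N P Q S we get {λ, id, int, then}. So FIRST(Q) = {λ, id, int, then}.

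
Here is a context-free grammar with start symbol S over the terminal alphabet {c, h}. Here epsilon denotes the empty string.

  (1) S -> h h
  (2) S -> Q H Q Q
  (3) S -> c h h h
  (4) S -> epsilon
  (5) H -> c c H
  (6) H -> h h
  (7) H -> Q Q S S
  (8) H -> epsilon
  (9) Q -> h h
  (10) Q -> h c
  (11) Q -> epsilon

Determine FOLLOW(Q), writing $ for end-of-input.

FIRST(Q): from Q->h h we get {h}; from Q->h c we get {h}; from Q->epsilon we get {epsilon}. So FIRST(Q) = {epsilon, h}.
FIRST(S): from S->h h we get {h}; from S->Q H Q Q we get {epsilon, c, h}; from S->c h h h we get {c}; from S->epsilon we get {epsilon}. So FIRST(S) = {epsilon, c, h}.
FIRST(H): from H->c c H we get {c}; from H->h h we get {h}; from H->Q Q S S we get {epsilon, c, h}; from H->epsilon we get {epsilon}. So FIRST(H) = {epsilon, c, h}.
FOLLOW(S) includes $ since S is the start symbol.
FOLLOW(S): in H->Q Q S S (occurrence 1), S is followed by S with FIRST {epsilon, c, h}; in H->Q Q S S (occurrence 1), the suffix after S is nullable, so FOLLOW(S) ⊇ FOLLOW(H) = {$, c, h}; in H->Q Q S S (occurrence 2), the suffix after S is empty, so FOLLOW(S) ⊇ FOLLOW(H) = {$, c, h}. Thus FOLLOW(S) = {$, c, h}.
FOLLOW(H): in S->Q H Q Q, H is followed by Q Q with FIRST {epsilon, h}; in S->Q H Q Q, the suffix after H is nullable, so FOLLOW(H) ⊇ FOLLOW(S) = {$, c, h}; in H->c c H, the suffix after H is empty (adds nothing new). Thus FOLLOW(H) = {$, c, h}.
FOLLOW(Q): in S->Q H Q Q (occurrence 1), Q is followed by H Q Q with FIRST {epsilon, c, h}; in S->Q H Q Q (occurrence 1), the suffix after Q is nullable, so FOLLOW(Q) ⊇ FOLLOW(S) = {$, c, h}; in S->Q H Q Q (occurrence 2), Q is followed by Q with FIRST {epsilon, h}; in S->Q H Q Q (occurrence 2), the suffix after Q is nullable, so FOLLOW(Q) ⊇ FOLLOW(S) = {$, c, h}; in S->Q H Q Q (occurrence 3), the suffix after Q is empty, so FOLLOW(Q) ⊇ FOLLOW(S) = {$, c, h}; in H->Q Q S S (occurrence 1), Q is followed by Q S S with FIRST {epsilon, c, h}; in H->Q Q S S (occurrence 1), the suffix after Q is nullable, so FOLLOW(Q) ⊇ FOLLOW(H) = {$, c, h}; in H->Q Q S S (occurrence 2), Q is followed by S S with FIRST {epsilon, c, h}; in H->Q Q S S (occurrence 2), the suffix after Q is nullable, so FOLLOW(Q) ⊇ FOLLOW(H) = {$, c, h}. Thus FOLLOW(Q) = {$, c, h}.

{$, c, h}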